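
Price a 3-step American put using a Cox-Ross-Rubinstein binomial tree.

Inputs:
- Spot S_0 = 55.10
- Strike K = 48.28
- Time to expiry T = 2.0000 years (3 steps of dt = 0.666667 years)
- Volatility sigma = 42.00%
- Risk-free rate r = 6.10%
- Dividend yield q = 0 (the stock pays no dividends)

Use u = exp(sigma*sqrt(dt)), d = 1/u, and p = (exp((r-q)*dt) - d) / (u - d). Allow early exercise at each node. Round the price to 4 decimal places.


Answer: Price = V(0,0) = 7.3560

Derivation:
dt = T/N = 0.666667
u = exp(sigma*sqrt(dt)) = 1.409068; d = 1/u = 0.709689
p = (exp((r-q)*dt) - d) / (u - d) = 0.474444
Discount per step: exp(-r*dt) = 0.960149
Stock lattice S(k, i) with i counting down-moves:
  k=0: S(0,0) = 55.1000
  k=1: S(1,0) = 77.6397; S(1,1) = 39.1039
  k=2: S(2,0) = 109.3996; S(2,1) = 55.1000; S(2,2) = 27.7516
  k=3: S(3,0) = 154.1514; S(3,1) = 77.6397; S(3,2) = 39.1039; S(3,3) = 19.6950
Terminal payoffs V(N, i) = max(K - S_T, 0):
  V(3,0) = 0.000000; V(3,1) = 0.000000; V(3,2) = 9.176141; V(3,3) = 28.585015
Backward induction: V(k, i) = exp(-r*dt) * [p * V(k+1, i) + (1-p) * V(k+1, i+1)]; then take max(V_cont, immediate exercise) for American.
  V(2,0) = exp(-r*dt) * [p*0.000000 + (1-p)*0.000000] = 0.000000; exercise = 0.000000; V(2,0) = max -> 0.000000
  V(2,1) = exp(-r*dt) * [p*0.000000 + (1-p)*9.176141] = 4.630396; exercise = 0.000000; V(2,1) = max -> 4.630396
  V(2,2) = exp(-r*dt) * [p*9.176141 + (1-p)*28.585015] = 18.604425; exercise = 20.528425; V(2,2) = max -> 20.528425
  V(1,0) = exp(-r*dt) * [p*0.000000 + (1-p)*4.630396] = 2.336556; exercise = 0.000000; V(1,0) = max -> 2.336556
  V(1,1) = exp(-r*dt) * [p*4.630396 + (1-p)*20.528425] = 12.468215; exercise = 9.176141; V(1,1) = max -> 12.468215
  V(0,0) = exp(-r*dt) * [p*2.336556 + (1-p)*12.468215] = 7.356004; exercise = 0.000000; V(0,0) = max -> 7.356004


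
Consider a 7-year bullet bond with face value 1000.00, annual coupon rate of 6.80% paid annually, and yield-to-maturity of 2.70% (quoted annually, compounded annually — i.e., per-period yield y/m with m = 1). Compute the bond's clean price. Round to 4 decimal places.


Coupon per period c = face * coupon_rate / m = 68.000000
Periods per year m = 1; per-period yield y/m = 0.027000
Number of cashflows N = 7
Cashflows (t years, CF_t, discount factor 1/(1+y/m)^(m*t), PV):
  t = 1.0000: CF_t = 68.000000, DF = 0.973710, PV = 66.212269
  t = 2.0000: CF_t = 68.000000, DF = 0.948111, PV = 64.471537
  t = 3.0000: CF_t = 68.000000, DF = 0.923185, PV = 62.776570
  t = 4.0000: CF_t = 68.000000, DF = 0.898914, PV = 61.126163
  t = 5.0000: CF_t = 68.000000, DF = 0.875282, PV = 59.519146
  t = 6.0000: CF_t = 68.000000, DF = 0.852270, PV = 57.954378
  t = 7.0000: CF_t = 1068.000000, DF = 0.829864, PV = 886.294690
Price P = sum_t PV_t = 1258.354754

Answer: Price = 1258.3548


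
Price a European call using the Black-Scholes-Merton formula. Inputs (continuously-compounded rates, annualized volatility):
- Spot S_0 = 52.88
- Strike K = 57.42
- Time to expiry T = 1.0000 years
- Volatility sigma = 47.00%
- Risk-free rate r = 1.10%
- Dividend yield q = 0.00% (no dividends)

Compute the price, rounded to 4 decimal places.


Answer: Price = 8.3471

Derivation:
d1 = (ln(S/K) + (r - q + 0.5*sigma^2) * T) / (sigma * sqrt(T)) = 0.08315430
d2 = d1 - sigma * sqrt(T) = -0.38684570
exp(-rT) = 0.98906028; exp(-qT) = 1.00000000
C = S_0 * exp(-qT) * N(d1) - K * exp(-rT) * N(d2)
N(d1) = 0.53313557; N(d2) = 0.34943522
C = 52.8800 * 1.00000000 * 0.53313557 - 57.4200 * 0.98906028 * 0.34943522 = 8.3471


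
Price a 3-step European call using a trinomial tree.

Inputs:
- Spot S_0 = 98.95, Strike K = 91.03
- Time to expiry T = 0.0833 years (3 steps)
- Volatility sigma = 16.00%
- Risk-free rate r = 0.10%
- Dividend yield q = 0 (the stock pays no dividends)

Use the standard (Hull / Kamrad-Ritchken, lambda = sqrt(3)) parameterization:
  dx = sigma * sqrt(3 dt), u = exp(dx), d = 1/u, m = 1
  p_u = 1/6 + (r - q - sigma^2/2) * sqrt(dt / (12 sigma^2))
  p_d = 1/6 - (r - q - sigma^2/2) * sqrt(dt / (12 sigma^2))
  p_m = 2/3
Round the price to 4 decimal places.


Answer: Price = V(0,0) = 7.9985

Derivation:
dt = T/N = 0.027767; dx = sigma*sqrt(3*dt) = 0.046179
u = exp(dx) = 1.047262; d = 1/u = 0.954871
p_u = 0.163119, p_m = 0.666667, p_d = 0.170214
Discount per step: exp(-r*dt) = 0.999972
Stock lattice S(k, j) with j the centered position index:
  k=0: S(0,+0) = 98.9500
  k=1: S(1,-1) = 94.4845; S(1,+0) = 98.9500; S(1,+1) = 103.6265
  k=2: S(2,-2) = 90.2205; S(2,-1) = 94.4845; S(2,+0) = 98.9500; S(2,+1) = 103.6265; S(2,+2) = 108.5241
  k=3: S(3,-3) = 86.1490; S(3,-2) = 90.2205; S(3,-1) = 94.4845; S(3,+0) = 98.9500; S(3,+1) = 103.6265; S(3,+2) = 108.5241; S(3,+3) = 113.6531
Terminal payoffs V(N, j) = max(S_T - K, 0):
  V(3,-3) = 0.000000; V(3,-2) = 0.000000; V(3,-1) = 3.454508; V(3,+0) = 7.920000; V(3,+1) = 12.596538; V(3,+2) = 17.494097; V(3,+3) = 22.623122
Backward induction: V(k, j) = exp(-r*dt) * [p_u * V(k+1, j+1) + p_m * V(k+1, j) + p_d * V(k+1, j-1)]
  V(2,-2) = exp(-r*dt) * [p_u*3.454508 + p_m*0.000000 + p_d*0.000000] = 0.563481
  V(2,-1) = exp(-r*dt) * [p_u*7.920000 + p_m*3.454508 + p_d*0.000000] = 3.594809
  V(2,+0) = exp(-r*dt) * [p_u*12.596538 + p_m*7.920000 + p_d*3.454508] = 7.922522
  V(2,+1) = exp(-r*dt) * [p_u*17.494097 + p_m*12.596538 + p_d*7.920000] = 12.599060
  V(2,+2) = exp(-r*dt) * [p_u*22.623122 + p_m*17.494097 + p_d*12.596538] = 17.496618
  V(1,-1) = exp(-r*dt) * [p_u*7.922522 + p_m*3.594809 + p_d*0.563481] = 3.784661
  V(1,+0) = exp(-r*dt) * [p_u*12.599060 + p_m*7.922522 + p_d*3.594809] = 7.948496
  V(1,+1) = exp(-r*dt) * [p_u*17.496618 + p_m*12.599060 + p_d*7.922522] = 12.601582
  V(0,+0) = exp(-r*dt) * [p_u*12.601582 + p_m*7.948496 + p_d*3.784661] = 7.998537


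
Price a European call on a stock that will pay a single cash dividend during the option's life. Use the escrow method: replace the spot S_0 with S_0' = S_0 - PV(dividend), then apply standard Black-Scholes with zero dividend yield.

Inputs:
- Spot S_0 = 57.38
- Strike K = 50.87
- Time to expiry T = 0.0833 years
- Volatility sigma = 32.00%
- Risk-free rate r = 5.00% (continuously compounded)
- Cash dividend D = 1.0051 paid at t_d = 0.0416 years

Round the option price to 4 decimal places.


PV(D) = D * exp(-r * t_d) = 1.0051 * 0.99792216 = 1.00301156
S_0' = S_0 - PV(D) = 57.3800 - 1.00301156 = 56.37698844
d1 = (ln(S_0'/K) + (r + sigma^2/2)*T) / (sigma*sqrt(T)) = 1.20420746
d2 = d1 - sigma*sqrt(T) = 1.11184989
exp(-rT) = 0.99584366
N(d1) = 0.88574530; N(d2) = 0.86689865
C = S_0' * N(d1) - K * exp(-rT) * N(d2) = 56.37698844 * 0.88574530 - 50.8700 * 0.99584366 * 0.86689865 = 6.0198

Answer: Price = 6.0198


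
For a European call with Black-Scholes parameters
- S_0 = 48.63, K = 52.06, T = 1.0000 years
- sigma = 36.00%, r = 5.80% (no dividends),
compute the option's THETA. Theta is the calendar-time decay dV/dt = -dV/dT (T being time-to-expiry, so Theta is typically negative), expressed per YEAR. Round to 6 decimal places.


Answer: Theta = -4.641791

Derivation:
d1 = 0.1517881246; d2 = -0.2082118754
phi(d1) = 0.3943729079; exp(-qT) = 1.0000000000; exp(-rT) = 0.9436499474
Theta = -S*exp(-qT)*phi(d1)*sigma/(2*sqrt(T)) - r*K*exp(-rT)*N(d2) + q*S*exp(-qT)*N(d1)
N(d1) = 0.5603229756; N(d2) = 0.4175317683; sqrt(T) = 1.0000000000
Term 1 = -48.6300 * 1.0000000000 * 0.3943729079 * 0.3600 / (2 * 1.0000000000) = -3.4521038120
Term 2 = -0.0580 * 52.0600 * 0.9436499474 * 0.4175317683 = -1.1896866882
Term 3 = 0 (no dividend yield, q = 0)
Theta = -3.4521038120 + (-1.1896866882) + (0.0000000000) = -4.641791


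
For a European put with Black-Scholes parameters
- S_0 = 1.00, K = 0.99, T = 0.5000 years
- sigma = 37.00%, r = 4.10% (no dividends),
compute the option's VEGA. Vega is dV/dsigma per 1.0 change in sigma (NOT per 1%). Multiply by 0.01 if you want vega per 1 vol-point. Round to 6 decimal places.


d1 = 0.2475842121; d2 = -0.0140452970
phi(d1) = 0.3869005854; exp(-qT) = 1.0000000000; exp(-rT) = 0.9797086965
Vega = S * exp(-qT) * phi(d1) * sqrt(T) = 1.0000 * 1.0000000000 * 0.3869005854 * 0.7071067812 = 0.273580

Answer: Vega = 0.273580


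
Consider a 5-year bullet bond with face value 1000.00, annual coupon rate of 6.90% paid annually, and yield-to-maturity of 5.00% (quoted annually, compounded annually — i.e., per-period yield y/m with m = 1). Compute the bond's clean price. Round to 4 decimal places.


Answer: Price = 1082.2601

Derivation:
Coupon per period c = face * coupon_rate / m = 69.000000
Periods per year m = 1; per-period yield y/m = 0.050000
Number of cashflows N = 5
Cashflows (t years, CF_t, discount factor 1/(1+y/m)^(m*t), PV):
  t = 1.0000: CF_t = 69.000000, DF = 0.952381, PV = 65.714286
  t = 2.0000: CF_t = 69.000000, DF = 0.907029, PV = 62.585034
  t = 3.0000: CF_t = 69.000000, DF = 0.863838, PV = 59.604794
  t = 4.0000: CF_t = 69.000000, DF = 0.822702, PV = 56.766471
  t = 5.0000: CF_t = 1069.000000, DF = 0.783526, PV = 837.589472
Price P = sum_t PV_t = 1082.260057


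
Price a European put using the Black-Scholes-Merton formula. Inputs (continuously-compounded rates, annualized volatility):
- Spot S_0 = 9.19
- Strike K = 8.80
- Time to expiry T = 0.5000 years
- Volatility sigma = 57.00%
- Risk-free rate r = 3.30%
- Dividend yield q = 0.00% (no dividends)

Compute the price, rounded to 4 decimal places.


d1 = (ln(S/K) + (r - q + 0.5*sigma^2) * T) / (sigma * sqrt(T)) = 0.35005312
d2 = d1 - sigma * sqrt(T) = -0.05299774
exp(-rT) = 0.98363538; exp(-qT) = 1.00000000
P = K * exp(-rT) * N(-d2) - S_0 * exp(-qT) * N(-d1)
N(-d1) = 0.36314941; N(-d2) = 0.52113315
P = 8.8000 * 0.98363538 * 0.52113315 - 9.1900 * 1.00000000 * 0.36314941 = 1.1736

Answer: Price = 1.1736


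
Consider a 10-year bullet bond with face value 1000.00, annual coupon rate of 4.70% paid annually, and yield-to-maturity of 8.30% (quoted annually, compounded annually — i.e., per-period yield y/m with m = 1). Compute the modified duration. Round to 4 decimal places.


Answer: Modified duration = 7.2907

Derivation:
Coupon per period c = face * coupon_rate / m = 47.000000
Periods per year m = 1; per-period yield y/m = 0.083000
Number of cashflows N = 10
Cashflows (t years, CF_t, discount factor 1/(1+y/m)^(m*t), PV):
  t = 1.0000: CF_t = 47.000000, DF = 0.923361, PV = 43.397969
  t = 2.0000: CF_t = 47.000000, DF = 0.852596, PV = 40.071993
  t = 3.0000: CF_t = 47.000000, DF = 0.787254, PV = 37.000917
  t = 4.0000: CF_t = 47.000000, DF = 0.726919, PV = 34.165205
  t = 5.0000: CF_t = 47.000000, DF = 0.671209, PV = 31.546819
  t = 6.0000: CF_t = 47.000000, DF = 0.619768, PV = 29.129103
  t = 7.0000: CF_t = 47.000000, DF = 0.572270, PV = 26.896679
  t = 8.0000: CF_t = 47.000000, DF = 0.528412, PV = 24.835345
  t = 9.0000: CF_t = 47.000000, DF = 0.487915, PV = 22.931990
  t = 10.0000: CF_t = 1047.000000, DF = 0.450521, PV = 471.695915
Price P = sum_t PV_t = 761.671936
First compute Macaulay numerator sum_t t * PV_t:
  t * PV_t at t = 1.0000: 43.397969
  t * PV_t at t = 2.0000: 80.143986
  t * PV_t at t = 3.0000: 111.002751
  t * PV_t at t = 4.0000: 136.660820
  t * PV_t at t = 5.0000: 157.734095
  t * PV_t at t = 6.0000: 174.774621
  t * PV_t at t = 7.0000: 188.276754
  t * PV_t at t = 8.0000: 198.682763
  t * PV_t at t = 9.0000: 206.387912
  t * PV_t at t = 10.0000: 4716.959153
Macaulay duration D = 6014.020825 / 761.671936 = 7.895815
Modified duration = D / (1 + y/m) = 7.895815 / (1 + 0.083000) = 7.290688


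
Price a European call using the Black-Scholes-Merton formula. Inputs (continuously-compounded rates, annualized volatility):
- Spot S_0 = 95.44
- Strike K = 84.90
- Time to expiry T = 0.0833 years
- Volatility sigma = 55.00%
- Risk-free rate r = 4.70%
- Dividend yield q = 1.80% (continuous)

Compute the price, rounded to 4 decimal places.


d1 = (ln(S/K) + (r - q + 0.5*sigma^2) * T) / (sigma * sqrt(T)) = 0.83179331
d2 = d1 - sigma * sqrt(T) = 0.67305374
exp(-rT) = 0.99609255; exp(-qT) = 0.99850172
C = S_0 * exp(-qT) * N(d1) - K * exp(-rT) * N(d2)
N(d1) = 0.79723719; N(d2) = 0.74954345
C = 95.4400 * 0.99850172 * 0.79723719 - 84.9000 * 0.99609255 * 0.74954345 = 12.5867

Answer: Price = 12.5867


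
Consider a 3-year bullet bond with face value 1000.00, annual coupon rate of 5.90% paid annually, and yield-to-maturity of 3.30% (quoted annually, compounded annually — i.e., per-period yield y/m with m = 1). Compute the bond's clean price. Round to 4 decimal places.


Coupon per period c = face * coupon_rate / m = 59.000000
Periods per year m = 1; per-period yield y/m = 0.033000
Number of cashflows N = 3
Cashflows (t years, CF_t, discount factor 1/(1+y/m)^(m*t), PV):
  t = 1.0000: CF_t = 59.000000, DF = 0.968054, PV = 57.115198
  t = 2.0000: CF_t = 59.000000, DF = 0.937129, PV = 55.290608
  t = 3.0000: CF_t = 1059.000000, DF = 0.907192, PV = 960.715938
Price P = sum_t PV_t = 1073.121745

Answer: Price = 1073.1217


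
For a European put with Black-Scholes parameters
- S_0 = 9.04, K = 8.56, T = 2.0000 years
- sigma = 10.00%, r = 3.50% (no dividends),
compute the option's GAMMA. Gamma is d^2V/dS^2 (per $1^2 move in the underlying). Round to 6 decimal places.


Answer: Gamma = 0.198446

Derivation:
d1 = 0.9514757023; d2 = 0.8100543461
phi(d1) = 0.2537028600; exp(-qT) = 1.0000000000; exp(-rT) = 0.9323938199
Gamma = exp(-qT) * phi(d1) / (S * sigma * sqrt(T)) = 1.0000000000 * 0.2537028600 / (9.0400 * 0.1000 * 1.4142135624) = 0.198446


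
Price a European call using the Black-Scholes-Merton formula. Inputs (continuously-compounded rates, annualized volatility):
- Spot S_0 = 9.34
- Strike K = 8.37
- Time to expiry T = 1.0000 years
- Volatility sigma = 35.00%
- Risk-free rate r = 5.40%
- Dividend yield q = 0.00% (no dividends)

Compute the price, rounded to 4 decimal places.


d1 = (ln(S/K) + (r - q + 0.5*sigma^2) * T) / (sigma * sqrt(T)) = 0.64257819
d2 = d1 - sigma * sqrt(T) = 0.29257819
exp(-rT) = 0.94743211; exp(-qT) = 1.00000000
C = S_0 * exp(-qT) * N(d1) - K * exp(-rT) * N(d2)
N(d1) = 0.73975108; N(d2) = 0.61507771
C = 9.3400 * 1.00000000 * 0.73975108 - 8.3700 * 0.94743211 * 0.61507771 = 2.0317

Answer: Price = 2.0317


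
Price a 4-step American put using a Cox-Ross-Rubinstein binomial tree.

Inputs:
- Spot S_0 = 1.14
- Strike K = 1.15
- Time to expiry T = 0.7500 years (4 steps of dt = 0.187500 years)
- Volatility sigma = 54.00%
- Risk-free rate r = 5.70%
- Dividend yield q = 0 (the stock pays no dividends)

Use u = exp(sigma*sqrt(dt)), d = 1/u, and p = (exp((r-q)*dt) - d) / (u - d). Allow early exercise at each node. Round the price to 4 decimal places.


Answer: Price = V(0,0) = 0.1880

Derivation:
dt = T/N = 0.187500
u = exp(sigma*sqrt(dt)) = 1.263426; d = 1/u = 0.791499
p = (exp((r-q)*dt) - d) / (u - d) = 0.464576
Discount per step: exp(-r*dt) = 0.989369
Stock lattice S(k, i) with i counting down-moves:
  k=0: S(0,0) = 1.1400
  k=1: S(1,0) = 1.4403; S(1,1) = 0.9023
  k=2: S(2,0) = 1.8197; S(2,1) = 1.1400; S(2,2) = 0.7142
  k=3: S(3,0) = 2.2991; S(3,1) = 1.4403; S(3,2) = 0.9023; S(3,3) = 0.5653
  k=4: S(4,0) = 2.9047; S(4,1) = 1.8197; S(4,2) = 1.1400; S(4,3) = 0.7142; S(4,4) = 0.4474
Terminal payoffs V(N, i) = max(K - S_T, 0):
  V(4,0) = 0.000000; V(4,1) = 0.000000; V(4,2) = 0.010000; V(4,3) = 0.435824; V(4,4) = 0.702590
Backward induction: V(k, i) = exp(-r*dt) * [p * V(k+1, i) + (1-p) * V(k+1, i+1)]; then take max(V_cont, immediate exercise) for American.
  V(3,0) = exp(-r*dt) * [p*0.000000 + (1-p)*0.000000] = 0.000000; exercise = 0.000000; V(3,0) = max -> 0.000000
  V(3,1) = exp(-r*dt) * [p*0.000000 + (1-p)*0.010000] = 0.005297; exercise = 0.000000; V(3,1) = max -> 0.005297
  V(3,2) = exp(-r*dt) * [p*0.010000 + (1-p)*0.435824] = 0.235466; exercise = 0.247691; V(3,2) = max -> 0.247691
  V(3,3) = exp(-r*dt) * [p*0.435824 + (1-p)*0.702590] = 0.572505; exercise = 0.584730; V(3,3) = max -> 0.584730
  V(2,0) = exp(-r*dt) * [p*0.000000 + (1-p)*0.005297] = 0.002806; exercise = 0.000000; V(2,0) = max -> 0.002806
  V(2,1) = exp(-r*dt) * [p*0.005297 + (1-p)*0.247691] = 0.133645; exercise = 0.010000; V(2,1) = max -> 0.133645
  V(2,2) = exp(-r*dt) * [p*0.247691 + (1-p)*0.584730] = 0.423599; exercise = 0.435824; V(2,2) = max -> 0.435824
  V(1,0) = exp(-r*dt) * [p*0.002806 + (1-p)*0.133645] = 0.072086; exercise = 0.000000; V(1,0) = max -> 0.072086
  V(1,1) = exp(-r*dt) * [p*0.133645 + (1-p)*0.435824] = 0.292298; exercise = 0.247691; V(1,1) = max -> 0.292298
  V(0,0) = exp(-r*dt) * [p*0.072086 + (1-p)*0.292298] = 0.187973; exercise = 0.010000; V(0,0) = max -> 0.187973


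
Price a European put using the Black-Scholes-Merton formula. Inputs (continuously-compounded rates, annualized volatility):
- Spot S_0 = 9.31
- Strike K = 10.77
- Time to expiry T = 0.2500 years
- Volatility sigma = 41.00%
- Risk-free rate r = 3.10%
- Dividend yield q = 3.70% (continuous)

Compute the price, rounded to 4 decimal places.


d1 = (ln(S/K) + (r - q + 0.5*sigma^2) * T) / (sigma * sqrt(T)) = -0.61542878
d2 = d1 - sigma * sqrt(T) = -0.82042878
exp(-rT) = 0.99227995; exp(-qT) = 0.99079265
P = K * exp(-rT) * N(-d2) - S_0 * exp(-qT) * N(-d1)
N(-d1) = 0.73086421; N(-d2) = 0.79401414
P = 10.7700 * 0.99227995 * 0.79401414 - 9.3100 * 0.99079265 * 0.73086421 = 1.7438

Answer: Price = 1.7438


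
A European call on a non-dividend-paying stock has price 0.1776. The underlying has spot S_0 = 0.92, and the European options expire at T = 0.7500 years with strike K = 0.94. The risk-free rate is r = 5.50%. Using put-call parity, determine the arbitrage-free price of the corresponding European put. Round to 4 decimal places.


Put-call parity: C - P = S_0 * exp(-qT) - K * exp(-rT).
S_0 * exp(-qT) = 0.9200 * 1.00000000 = 0.92000000
K * exp(-rT) = 0.9400 * 0.95958920 = 0.90201385
P = C - S*exp(-qT) + K*exp(-rT)
P = 0.1776 - 0.92000000 + 0.90201385 = 0.1596

Answer: Put price = 0.1596


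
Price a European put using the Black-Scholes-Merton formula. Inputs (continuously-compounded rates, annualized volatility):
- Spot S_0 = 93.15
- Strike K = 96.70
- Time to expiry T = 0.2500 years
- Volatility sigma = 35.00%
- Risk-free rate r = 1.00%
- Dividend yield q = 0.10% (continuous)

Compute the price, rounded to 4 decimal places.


d1 = (ln(S/K) + (r - q + 0.5*sigma^2) * T) / (sigma * sqrt(T)) = -0.11337032
d2 = d1 - sigma * sqrt(T) = -0.28837032
exp(-rT) = 0.99750312; exp(-qT) = 0.99975003
P = K * exp(-rT) * N(-d2) - S_0 * exp(-qT) * N(-d1)
N(-d1) = 0.54513151; N(-d2) = 0.61346836
P = 96.7000 * 0.99750312 * 0.61346836 - 93.1500 * 0.99975003 * 0.54513151 = 8.4080

Answer: Price = 8.4080


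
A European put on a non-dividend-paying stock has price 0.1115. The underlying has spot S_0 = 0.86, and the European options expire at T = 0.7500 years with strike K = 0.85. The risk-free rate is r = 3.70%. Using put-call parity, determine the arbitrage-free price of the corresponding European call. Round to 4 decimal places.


Put-call parity: C - P = S_0 * exp(-qT) - K * exp(-rT).
S_0 * exp(-qT) = 0.8600 * 1.00000000 = 0.86000000
K * exp(-rT) = 0.8500 * 0.97263149 = 0.82673677
C = P + S*exp(-qT) - K*exp(-rT)
C = 0.1115 + 0.86000000 - 0.82673677 = 0.1448

Answer: Call price = 0.1448


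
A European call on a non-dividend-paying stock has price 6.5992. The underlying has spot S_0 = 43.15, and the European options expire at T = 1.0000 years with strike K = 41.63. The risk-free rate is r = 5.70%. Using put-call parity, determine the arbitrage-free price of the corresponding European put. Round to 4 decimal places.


Answer: Put price = 2.7727

Derivation:
Put-call parity: C - P = S_0 * exp(-qT) - K * exp(-rT).
S_0 * exp(-qT) = 43.1500 * 1.00000000 = 43.15000000
K * exp(-rT) = 41.6300 * 0.94459407 = 39.32345111
P = C - S*exp(-qT) + K*exp(-rT)
P = 6.5992 - 43.15000000 + 39.32345111 = 2.7727


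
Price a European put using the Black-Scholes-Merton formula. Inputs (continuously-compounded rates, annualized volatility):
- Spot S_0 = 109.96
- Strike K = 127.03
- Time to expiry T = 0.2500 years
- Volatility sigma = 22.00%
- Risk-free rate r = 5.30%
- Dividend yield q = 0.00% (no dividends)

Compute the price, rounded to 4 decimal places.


d1 = (ln(S/K) + (r - q + 0.5*sigma^2) * T) / (sigma * sqrt(T)) = -1.13642378
d2 = d1 - sigma * sqrt(T) = -1.24642378
exp(-rT) = 0.98683739; exp(-qT) = 1.00000000
P = K * exp(-rT) * N(-d2) - S_0 * exp(-qT) * N(-d1)
N(-d1) = 0.87211038; N(-d2) = 0.89369557
P = 127.0300 * 0.98683739 * 0.89369557 - 109.9600 * 1.00000000 * 0.87211038 = 16.1346

Answer: Price = 16.1346


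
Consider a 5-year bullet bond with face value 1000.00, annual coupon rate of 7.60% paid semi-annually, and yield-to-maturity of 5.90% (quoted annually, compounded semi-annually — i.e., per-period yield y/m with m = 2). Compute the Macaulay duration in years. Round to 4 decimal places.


Coupon per period c = face * coupon_rate / m = 38.000000
Periods per year m = 2; per-period yield y/m = 0.029500
Number of cashflows N = 10
Cashflows (t years, CF_t, discount factor 1/(1+y/m)^(m*t), PV):
  t = 0.5000: CF_t = 38.000000, DF = 0.971345, PV = 36.911122
  t = 1.0000: CF_t = 38.000000, DF = 0.943512, PV = 35.853445
  t = 1.5000: CF_t = 38.000000, DF = 0.916476, PV = 34.826076
  t = 2.0000: CF_t = 38.000000, DF = 0.890214, PV = 33.828146
  t = 2.5000: CF_t = 38.000000, DF = 0.864706, PV = 32.858811
  t = 3.0000: CF_t = 38.000000, DF = 0.839928, PV = 31.917252
  t = 3.5000: CF_t = 38.000000, DF = 0.815860, PV = 31.002673
  t = 4.0000: CF_t = 38.000000, DF = 0.792482, PV = 30.114301
  t = 4.5000: CF_t = 38.000000, DF = 0.769773, PV = 29.251385
  t = 5.0000: CF_t = 1038.000000, DF = 0.747716, PV = 776.128880
Price P = sum_t PV_t = 1072.692091
Macaulay numerator sum_t t * PV_t:
  t * PV_t at t = 0.5000: 18.455561
  t * PV_t at t = 1.0000: 35.853445
  t * PV_t at t = 1.5000: 52.239114
  t * PV_t at t = 2.0000: 67.656291
  t * PV_t at t = 2.5000: 82.147027
  t * PV_t at t = 3.0000: 95.751756
  t * PV_t at t = 3.5000: 108.509356
  t * PV_t at t = 4.0000: 120.457205
  t * PV_t at t = 4.5000: 131.631234
  t * PV_t at t = 5.0000: 3880.644400
Macaulay duration D = (sum_t t * PV_t) / P = 4593.345388 / 1072.692091 = 4.282073

Answer: Macaulay duration = 4.2821 years


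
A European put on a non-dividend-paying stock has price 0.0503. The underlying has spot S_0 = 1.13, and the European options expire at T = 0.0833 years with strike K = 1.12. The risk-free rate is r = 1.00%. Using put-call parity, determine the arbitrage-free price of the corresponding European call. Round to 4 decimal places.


Answer: Call price = 0.0612

Derivation:
Put-call parity: C - P = S_0 * exp(-qT) - K * exp(-rT).
S_0 * exp(-qT) = 1.1300 * 1.00000000 = 1.13000000
K * exp(-rT) = 1.1200 * 0.99916735 = 1.11906743
C = P + S*exp(-qT) - K*exp(-rT)
C = 0.0503 + 1.13000000 - 1.11906743 = 0.0612


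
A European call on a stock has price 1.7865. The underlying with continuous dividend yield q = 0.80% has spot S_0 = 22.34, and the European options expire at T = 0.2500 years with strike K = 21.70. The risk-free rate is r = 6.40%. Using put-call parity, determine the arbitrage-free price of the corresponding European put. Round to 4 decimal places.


Put-call parity: C - P = S_0 * exp(-qT) - K * exp(-rT).
S_0 * exp(-qT) = 22.3400 * 0.99800200 = 22.29536465
K * exp(-rT) = 21.7000 * 0.98412732 = 21.35556285
P = C - S*exp(-qT) + K*exp(-rT)
P = 1.7865 - 22.29536465 + 21.35556285 = 0.8467

Answer: Put price = 0.8467


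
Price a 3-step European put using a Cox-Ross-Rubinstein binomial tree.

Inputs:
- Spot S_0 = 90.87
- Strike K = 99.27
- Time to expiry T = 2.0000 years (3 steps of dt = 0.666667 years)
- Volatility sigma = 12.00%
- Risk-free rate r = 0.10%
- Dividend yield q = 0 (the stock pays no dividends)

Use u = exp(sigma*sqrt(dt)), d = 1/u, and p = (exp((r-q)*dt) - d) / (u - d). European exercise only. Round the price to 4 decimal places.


Answer: Price = V(0,0) = 11.0263

Derivation:
dt = T/N = 0.666667
u = exp(sigma*sqrt(dt)) = 1.102940; d = 1/u = 0.906667
p = (exp((r-q)*dt) - d) / (u - d) = 0.478922
Discount per step: exp(-r*dt) = 0.999334
Stock lattice S(k, i) with i counting down-moves:
  k=0: S(0,0) = 90.8700
  k=1: S(1,0) = 100.2242; S(1,1) = 82.3889
  k=2: S(2,0) = 110.5413; S(2,1) = 90.8700; S(2,2) = 74.6993
  k=3: S(3,0) = 121.9204; S(3,1) = 100.2242; S(3,2) = 82.3889; S(3,3) = 67.7274
Terminal payoffs V(N, i) = max(K - S_T, 0):
  V(3,0) = 0.000000; V(3,1) = 0.000000; V(3,2) = 16.881133; V(3,3) = 31.542578
Backward induction: V(k, i) = exp(-r*dt) * [p * V(k+1, i) + (1-p) * V(k+1, i+1)].
  V(2,0) = exp(-r*dt) * [p*0.000000 + (1-p)*0.000000] = 0.000000
  V(2,1) = exp(-r*dt) * [p*0.000000 + (1-p)*16.881133] = 8.790517
  V(2,2) = exp(-r*dt) * [p*16.881133 + (1-p)*31.542578] = 24.504541
  V(1,0) = exp(-r*dt) * [p*0.000000 + (1-p)*8.790517] = 4.577488
  V(1,1) = exp(-r*dt) * [p*8.790517 + (1-p)*24.504541] = 16.967427
  V(0,0) = exp(-r*dt) * [p*4.577488 + (1-p)*16.967427] = 11.026254


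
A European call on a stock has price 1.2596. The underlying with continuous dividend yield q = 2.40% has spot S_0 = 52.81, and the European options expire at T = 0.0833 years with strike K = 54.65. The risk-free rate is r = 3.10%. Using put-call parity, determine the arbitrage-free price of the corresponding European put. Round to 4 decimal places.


Answer: Put price = 3.0641

Derivation:
Put-call parity: C - P = S_0 * exp(-qT) - K * exp(-rT).
S_0 * exp(-qT) = 52.8100 * 0.99800280 = 52.70452771
K * exp(-rT) = 54.6500 * 0.99742103 = 54.50905936
P = C - S*exp(-qT) + K*exp(-rT)
P = 1.2596 - 52.70452771 + 54.50905936 = 3.0641


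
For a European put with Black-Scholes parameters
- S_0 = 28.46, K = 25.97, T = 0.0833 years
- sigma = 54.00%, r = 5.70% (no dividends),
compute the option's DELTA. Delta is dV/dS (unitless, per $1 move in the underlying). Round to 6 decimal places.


d1 = 0.6958514354; d2 = 0.5399980428
phi(d1) = 0.3131593404; exp(-qT) = 1.0000000000; exp(-rT) = 0.9952631544
N(-d1) = 0.2432609369
Delta = -exp(-qT) * N(-d1) = -1.0000000000 * 0.2432609369 = -0.243261

Answer: Delta = -0.243261


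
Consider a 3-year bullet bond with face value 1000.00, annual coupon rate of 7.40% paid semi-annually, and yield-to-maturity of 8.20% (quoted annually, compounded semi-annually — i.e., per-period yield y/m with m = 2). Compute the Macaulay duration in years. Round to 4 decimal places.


Answer: Macaulay duration = 2.7416 years

Derivation:
Coupon per period c = face * coupon_rate / m = 37.000000
Periods per year m = 2; per-period yield y/m = 0.041000
Number of cashflows N = 6
Cashflows (t years, CF_t, discount factor 1/(1+y/m)^(m*t), PV):
  t = 0.5000: CF_t = 37.000000, DF = 0.960615, PV = 35.542747
  t = 1.0000: CF_t = 37.000000, DF = 0.922781, PV = 34.142889
  t = 1.5000: CF_t = 37.000000, DF = 0.886437, PV = 32.798164
  t = 2.0000: CF_t = 37.000000, DF = 0.851524, PV = 31.506402
  t = 2.5000: CF_t = 37.000000, DF = 0.817987, PV = 30.265516
  t = 3.0000: CF_t = 1037.000000, DF = 0.785770, PV = 814.843826
Price P = sum_t PV_t = 979.099544
Macaulay numerator sum_t t * PV_t:
  t * PV_t at t = 0.5000: 17.771374
  t * PV_t at t = 1.0000: 34.142889
  t * PV_t at t = 1.5000: 49.197246
  t * PV_t at t = 2.0000: 63.012803
  t * PV_t at t = 2.5000: 75.663789
  t * PV_t at t = 3.0000: 2444.531478
Macaulay duration D = (sum_t t * PV_t) / P = 2684.319579 / 979.099544 = 2.741621


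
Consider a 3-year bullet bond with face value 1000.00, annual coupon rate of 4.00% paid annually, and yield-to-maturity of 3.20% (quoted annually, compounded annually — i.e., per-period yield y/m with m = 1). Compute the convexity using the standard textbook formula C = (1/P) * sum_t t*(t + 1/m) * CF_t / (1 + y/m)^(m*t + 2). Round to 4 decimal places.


Coupon per period c = face * coupon_rate / m = 40.000000
Periods per year m = 1; per-period yield y/m = 0.032000
Number of cashflows N = 3
Cashflows (t years, CF_t, discount factor 1/(1+y/m)^(m*t), PV):
  t = 1.0000: CF_t = 40.000000, DF = 0.968992, PV = 38.759690
  t = 2.0000: CF_t = 40.000000, DF = 0.938946, PV = 37.557839
  t = 3.0000: CF_t = 1040.000000, DF = 0.909831, PV = 946.224628
Price P = sum_t PV_t = 1022.542157
Convexity numerator sum_t t*(t + 1/m) * CF_t / (1+y/m)^(m*t + 2):
  t = 1.0000: term = 72.786510
  t = 2.0000: term = 211.588691
  t = 3.0000: term = 10661.445689
Convexity = (1/P) * sum = 10945.820890 / 1022.542157 = 10.704518

Answer: Convexity = 10.7045


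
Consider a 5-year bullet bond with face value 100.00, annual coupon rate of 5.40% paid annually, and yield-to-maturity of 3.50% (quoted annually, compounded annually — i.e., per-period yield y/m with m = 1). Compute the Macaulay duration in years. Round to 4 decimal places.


Answer: Macaulay duration = 4.5355 years

Derivation:
Coupon per period c = face * coupon_rate / m = 5.400000
Periods per year m = 1; per-period yield y/m = 0.035000
Number of cashflows N = 5
Cashflows (t years, CF_t, discount factor 1/(1+y/m)^(m*t), PV):
  t = 1.0000: CF_t = 5.400000, DF = 0.966184, PV = 5.217391
  t = 2.0000: CF_t = 5.400000, DF = 0.933511, PV = 5.040958
  t = 3.0000: CF_t = 5.400000, DF = 0.901943, PV = 4.870491
  t = 4.0000: CF_t = 5.400000, DF = 0.871442, PV = 4.705788
  t = 5.0000: CF_t = 105.400000, DF = 0.841973, PV = 88.743972
Price P = sum_t PV_t = 108.578600
Macaulay numerator sum_t t * PV_t:
  t * PV_t at t = 1.0000: 5.217391
  t * PV_t at t = 2.0000: 10.081916
  t * PV_t at t = 3.0000: 14.611472
  t * PV_t at t = 4.0000: 18.823152
  t * PV_t at t = 5.0000: 443.719859
Macaulay duration D = (sum_t t * PV_t) / P = 492.453790 / 108.578600 = 4.535459


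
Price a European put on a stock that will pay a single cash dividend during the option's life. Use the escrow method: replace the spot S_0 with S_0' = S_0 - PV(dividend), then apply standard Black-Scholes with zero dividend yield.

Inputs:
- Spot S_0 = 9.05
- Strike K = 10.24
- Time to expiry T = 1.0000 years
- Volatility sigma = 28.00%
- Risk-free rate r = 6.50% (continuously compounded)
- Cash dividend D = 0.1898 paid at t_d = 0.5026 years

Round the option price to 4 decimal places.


Answer: Price = 1.4328

Derivation:
PV(D) = D * exp(-r * t_d) = 0.1898 * 0.96785887 = 0.18369961
S_0' = S_0 - PV(D) = 9.0500 - 0.18369961 = 8.86630039
d1 = (ln(S_0'/K) + (r + sigma^2/2)*T) / (sigma*sqrt(T)) = -0.14230001
d2 = d1 - sigma*sqrt(T) = -0.42230001
exp(-rT) = 0.93706746
N(-d1) = 0.55657848; N(-d2) = 0.66359697
P = K * exp(-rT) * N(-d2) - S_0' * N(-d1) = 10.2400 * 0.93706746 * 0.66359697 - 8.86630039 * 0.55657848 = 1.4328


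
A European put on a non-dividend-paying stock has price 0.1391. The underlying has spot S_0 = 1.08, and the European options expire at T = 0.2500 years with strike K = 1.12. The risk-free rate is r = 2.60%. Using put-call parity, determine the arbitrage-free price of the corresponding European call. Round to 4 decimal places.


Put-call parity: C - P = S_0 * exp(-qT) - K * exp(-rT).
S_0 * exp(-qT) = 1.0800 * 1.00000000 = 1.08000000
K * exp(-rT) = 1.1200 * 0.99352108 = 1.11274361
C = P + S*exp(-qT) - K*exp(-rT)
C = 0.1391 + 1.08000000 - 1.11274361 = 0.1064

Answer: Call price = 0.1064


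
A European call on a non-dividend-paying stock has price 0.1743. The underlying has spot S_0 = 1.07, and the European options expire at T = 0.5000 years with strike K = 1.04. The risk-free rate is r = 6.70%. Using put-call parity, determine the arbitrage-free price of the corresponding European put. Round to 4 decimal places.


Put-call parity: C - P = S_0 * exp(-qT) - K * exp(-rT).
S_0 * exp(-qT) = 1.0700 * 1.00000000 = 1.07000000
K * exp(-rT) = 1.0400 * 0.96705491 = 1.00573711
P = C - S*exp(-qT) + K*exp(-rT)
P = 0.1743 - 1.07000000 + 1.00573711 = 0.1100

Answer: Put price = 0.1100


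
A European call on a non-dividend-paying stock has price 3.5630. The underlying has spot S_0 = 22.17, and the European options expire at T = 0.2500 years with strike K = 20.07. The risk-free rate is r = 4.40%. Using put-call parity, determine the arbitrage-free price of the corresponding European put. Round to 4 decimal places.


Put-call parity: C - P = S_0 * exp(-qT) - K * exp(-rT).
S_0 * exp(-qT) = 22.1700 * 1.00000000 = 22.17000000
K * exp(-rT) = 20.0700 * 0.98906028 = 19.85043980
P = C - S*exp(-qT) + K*exp(-rT)
P = 3.5630 - 22.17000000 + 19.85043980 = 1.2434

Answer: Put price = 1.2434


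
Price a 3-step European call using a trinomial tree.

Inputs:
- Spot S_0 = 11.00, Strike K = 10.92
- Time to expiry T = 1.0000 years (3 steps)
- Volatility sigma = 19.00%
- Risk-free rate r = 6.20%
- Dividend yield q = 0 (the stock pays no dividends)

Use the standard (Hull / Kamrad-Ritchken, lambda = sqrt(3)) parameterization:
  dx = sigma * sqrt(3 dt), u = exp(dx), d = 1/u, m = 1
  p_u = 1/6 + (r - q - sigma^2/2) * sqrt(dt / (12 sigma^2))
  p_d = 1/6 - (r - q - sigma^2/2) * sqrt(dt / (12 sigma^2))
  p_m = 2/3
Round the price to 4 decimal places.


Answer: Price = V(0,0) = 1.1572

Derivation:
dt = T/N = 0.333333; dx = sigma*sqrt(3*dt) = 0.190000
u = exp(dx) = 1.209250; d = 1/u = 0.826959
p_u = 0.205219, p_m = 0.666667, p_d = 0.128114
Discount per step: exp(-r*dt) = 0.979545
Stock lattice S(k, j) with j the centered position index:
  k=0: S(0,+0) = 11.0000
  k=1: S(1,-1) = 9.0966; S(1,+0) = 11.0000; S(1,+1) = 13.3017
  k=2: S(2,-2) = 7.5225; S(2,-1) = 9.0966; S(2,+0) = 11.0000; S(2,+1) = 13.3017; S(2,+2) = 16.0851
  k=3: S(3,-3) = 6.2208; S(3,-2) = 7.5225; S(3,-1) = 9.0966; S(3,+0) = 11.0000; S(3,+1) = 13.3017; S(3,+2) = 16.0851; S(3,+3) = 19.4509
Terminal payoffs V(N, j) = max(S_T - K, 0):
  V(3,-3) = 0.000000; V(3,-2) = 0.000000; V(3,-1) = 0.000000; V(3,+0) = 0.080000; V(3,+1) = 2.381746; V(3,+2) = 5.165130; V(3,+3) = 8.530938
Backward induction: V(k, j) = exp(-r*dt) * [p_u * V(k+1, j+1) + p_m * V(k+1, j) + p_d * V(k+1, j-1)]
  V(2,-2) = exp(-r*dt) * [p_u*0.000000 + p_m*0.000000 + p_d*0.000000] = 0.000000
  V(2,-1) = exp(-r*dt) * [p_u*0.080000 + p_m*0.000000 + p_d*0.000000] = 0.016082
  V(2,+0) = exp(-r*dt) * [p_u*2.381746 + p_m*0.080000 + p_d*0.000000] = 0.531025
  V(2,+1) = exp(-r*dt) * [p_u*5.165130 + p_m*2.381746 + p_d*0.080000] = 2.603694
  V(2,+2) = exp(-r*dt) * [p_u*8.530938 + p_m*5.165130 + p_d*2.381746] = 5.386783
  V(1,-1) = exp(-r*dt) * [p_u*0.531025 + p_m*0.016082 + p_d*0.000000] = 0.117249
  V(1,+0) = exp(-r*dt) * [p_u*2.603694 + p_m*0.531025 + p_d*0.016082] = 0.872192
  V(1,+1) = exp(-r*dt) * [p_u*5.386783 + p_m*2.603694 + p_d*0.531025] = 2.849791
  V(0,+0) = exp(-r*dt) * [p_u*2.849791 + p_m*0.872192 + p_d*0.117249] = 1.157152


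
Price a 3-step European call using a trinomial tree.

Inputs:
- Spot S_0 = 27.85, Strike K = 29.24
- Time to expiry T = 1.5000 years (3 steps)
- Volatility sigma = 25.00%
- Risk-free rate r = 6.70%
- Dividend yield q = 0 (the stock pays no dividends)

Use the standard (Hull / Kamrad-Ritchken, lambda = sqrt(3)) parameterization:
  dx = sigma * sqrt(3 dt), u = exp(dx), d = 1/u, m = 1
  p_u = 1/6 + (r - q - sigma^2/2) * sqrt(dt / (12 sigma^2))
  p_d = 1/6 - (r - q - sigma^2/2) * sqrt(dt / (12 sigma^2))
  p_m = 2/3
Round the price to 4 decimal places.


Answer: Price = V(0,0) = 3.9623

Derivation:
dt = T/N = 0.500000; dx = sigma*sqrt(3*dt) = 0.306186
u = exp(dx) = 1.358235; d = 1/u = 0.736250
p_u = 0.195856, p_m = 0.666667, p_d = 0.137477
Discount per step: exp(-r*dt) = 0.967055
Stock lattice S(k, j) with j the centered position index:
  k=0: S(0,+0) = 27.8500
  k=1: S(1,-1) = 20.5045; S(1,+0) = 27.8500; S(1,+1) = 37.8269
  k=2: S(2,-2) = 15.0965; S(2,-1) = 20.5045; S(2,+0) = 27.8500; S(2,+1) = 37.8269; S(2,+2) = 51.3778
  k=3: S(3,-3) = 11.1148; S(3,-2) = 15.0965; S(3,-1) = 20.5045; S(3,+0) = 27.8500; S(3,+1) = 37.8269; S(3,+2) = 51.3778; S(3,+3) = 69.7831
Terminal payoffs V(N, j) = max(S_T - K, 0):
  V(3,-3) = 0.000000; V(3,-2) = 0.000000; V(3,-1) = 0.000000; V(3,+0) = 0.000000; V(3,+1) = 8.586851; V(3,+2) = 22.137760; V(3,+3) = 40.543083
Backward induction: V(k, j) = exp(-r*dt) * [p_u * V(k+1, j+1) + p_m * V(k+1, j) + p_d * V(k+1, j-1)]
  V(2,-2) = exp(-r*dt) * [p_u*0.000000 + p_m*0.000000 + p_d*0.000000] = 0.000000
  V(2,-1) = exp(-r*dt) * [p_u*0.000000 + p_m*0.000000 + p_d*0.000000] = 0.000000
  V(2,+0) = exp(-r*dt) * [p_u*8.586851 + p_m*0.000000 + p_d*0.000000] = 1.626383
  V(2,+1) = exp(-r*dt) * [p_u*22.137760 + p_m*8.586851 + p_d*0.000000] = 9.728949
  V(2,+2) = exp(-r*dt) * [p_u*40.543083 + p_m*22.137760 + p_d*8.586851] = 23.092907
  V(1,-1) = exp(-r*dt) * [p_u*1.626383 + p_m*0.000000 + p_d*0.000000] = 0.308043
  V(1,+0) = exp(-r*dt) * [p_u*9.728949 + p_m*1.626383 + p_d*0.000000] = 2.891236
  V(1,+1) = exp(-r*dt) * [p_u*23.092907 + p_m*9.728949 + p_d*1.626383] = 10.862396
  V(0,+0) = exp(-r*dt) * [p_u*10.862396 + p_m*2.891236 + p_d*0.308043] = 3.962323


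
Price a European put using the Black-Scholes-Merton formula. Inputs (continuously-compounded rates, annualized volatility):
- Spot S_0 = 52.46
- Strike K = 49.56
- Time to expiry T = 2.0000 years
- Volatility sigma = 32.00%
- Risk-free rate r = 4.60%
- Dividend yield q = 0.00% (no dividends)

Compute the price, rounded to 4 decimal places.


d1 = (ln(S/K) + (r - q + 0.5*sigma^2) * T) / (sigma * sqrt(T)) = 0.55522669
d2 = d1 - sigma * sqrt(T) = 0.10267835
exp(-rT) = 0.91210515; exp(-qT) = 1.00000000
P = K * exp(-rT) * N(-d2) - S_0 * exp(-qT) * N(-d1)
N(-d1) = 0.28936981; N(-d2) = 0.45910913
P = 49.5600 * 0.91210515 * 0.45910913 - 52.4600 * 1.00000000 * 0.28936981 = 5.5732

Answer: Price = 5.5732


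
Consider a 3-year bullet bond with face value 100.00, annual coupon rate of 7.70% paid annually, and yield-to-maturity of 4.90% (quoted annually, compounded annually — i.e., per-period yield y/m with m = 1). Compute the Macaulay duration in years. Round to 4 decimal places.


Answer: Macaulay duration = 2.7986 years

Derivation:
Coupon per period c = face * coupon_rate / m = 7.700000
Periods per year m = 1; per-period yield y/m = 0.049000
Number of cashflows N = 3
Cashflows (t years, CF_t, discount factor 1/(1+y/m)^(m*t), PV):
  t = 1.0000: CF_t = 7.700000, DF = 0.953289, PV = 7.340324
  t = 2.0000: CF_t = 7.700000, DF = 0.908760, PV = 6.997449
  t = 3.0000: CF_t = 107.700000, DF = 0.866310, PV = 93.301632
Price P = sum_t PV_t = 107.639405
Macaulay numerator sum_t t * PV_t:
  t * PV_t at t = 1.0000: 7.340324
  t * PV_t at t = 2.0000: 13.994898
  t * PV_t at t = 3.0000: 279.904895
Macaulay duration D = (sum_t t * PV_t) / P = 301.240117 / 107.639405 = 2.798604


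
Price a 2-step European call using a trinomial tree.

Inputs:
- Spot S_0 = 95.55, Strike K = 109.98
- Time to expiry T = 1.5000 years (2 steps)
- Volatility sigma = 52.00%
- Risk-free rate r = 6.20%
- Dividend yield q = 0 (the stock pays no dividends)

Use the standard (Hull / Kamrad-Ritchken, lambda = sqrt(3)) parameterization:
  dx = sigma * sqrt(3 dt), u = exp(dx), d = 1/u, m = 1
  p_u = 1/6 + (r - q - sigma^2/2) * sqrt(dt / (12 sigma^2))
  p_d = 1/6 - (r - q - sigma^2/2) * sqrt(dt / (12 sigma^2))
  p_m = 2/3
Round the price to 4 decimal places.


dt = T/N = 0.750000; dx = sigma*sqrt(3*dt) = 0.780000
u = exp(dx) = 2.181472; d = 1/u = 0.458406
p_u = 0.131474, p_m = 0.666667, p_d = 0.201859
Discount per step: exp(-r*dt) = 0.954565
Stock lattice S(k, j) with j the centered position index:
  k=0: S(0,+0) = 95.5500
  k=1: S(1,-1) = 43.8007; S(1,+0) = 95.5500; S(1,+1) = 208.4397
  k=2: S(2,-2) = 20.0785; S(2,-1) = 43.8007; S(2,+0) = 95.5500; S(2,+1) = 208.4397; S(2,+2) = 454.7054
Terminal payoffs V(N, j) = max(S_T - K, 0):
  V(2,-2) = 0.000000; V(2,-1) = 0.000000; V(2,+0) = 0.000000; V(2,+1) = 98.459675; V(2,+2) = 344.725370
Backward induction: V(k, j) = exp(-r*dt) * [p_u * V(k+1, j+1) + p_m * V(k+1, j) + p_d * V(k+1, j-1)]
  V(1,-1) = exp(-r*dt) * [p_u*0.000000 + p_m*0.000000 + p_d*0.000000] = 0.000000
  V(1,+0) = exp(-r*dt) * [p_u*98.459675 + p_m*0.000000 + p_d*0.000000] = 12.356764
  V(1,+1) = exp(-r*dt) * [p_u*344.725370 + p_m*98.459675 + p_d*0.000000] = 105.920708
  V(0,+0) = exp(-r*dt) * [p_u*105.920708 + p_m*12.356764 + p_d*0.000000] = 21.156683

Answer: Price = V(0,0) = 21.1567


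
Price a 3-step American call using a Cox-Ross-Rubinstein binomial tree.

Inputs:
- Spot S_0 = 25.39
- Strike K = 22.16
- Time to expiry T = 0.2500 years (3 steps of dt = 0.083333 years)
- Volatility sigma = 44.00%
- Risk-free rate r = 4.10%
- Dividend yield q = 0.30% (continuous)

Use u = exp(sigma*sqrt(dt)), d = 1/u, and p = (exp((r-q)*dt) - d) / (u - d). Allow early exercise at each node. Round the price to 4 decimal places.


Answer: Price = V(0,0) = 4.1042

Derivation:
dt = T/N = 0.083333
u = exp(sigma*sqrt(dt)) = 1.135436; d = 1/u = 0.880719
p = (exp((r-q)*dt) - d) / (u - d) = 0.480740
Discount per step: exp(-r*dt) = 0.996589
Stock lattice S(k, i) with i counting down-moves:
  k=0: S(0,0) = 25.3900
  k=1: S(1,0) = 28.8287; S(1,1) = 22.3614
  k=2: S(2,0) = 32.7332; S(2,1) = 25.3900; S(2,2) = 19.6941
  k=3: S(3,0) = 37.1665; S(3,1) = 28.8287; S(3,2) = 22.3614; S(3,3) = 17.3450
Terminal payoffs V(N, i) = max(S_T - K, 0):
  V(3,0) = 15.006454; V(3,1) = 6.668730; V(3,2) = 0.201446; V(3,3) = 0.000000
Backward induction: V(k, i) = exp(-r*dt) * [p * V(k+1, i) + (1-p) * V(k+1, i+1)]; then take max(V_cont, immediate exercise) for American.
  V(2,0) = exp(-r*dt) * [p*15.006454 + (1-p)*6.668730] = 10.640591; exercise = 10.573189; V(2,0) = max -> 10.640591
  V(2,1) = exp(-r*dt) * [p*6.668730 + (1-p)*0.201446] = 3.299237; exercise = 3.230000; V(2,1) = max -> 3.299237
  V(2,2) = exp(-r*dt) * [p*0.201446 + (1-p)*0.000000] = 0.096513; exercise = 0.000000; V(2,2) = max -> 0.096513
  V(1,0) = exp(-r*dt) * [p*10.640591 + (1-p)*3.299237] = 6.805230; exercise = 6.668730; V(1,0) = max -> 6.805230
  V(1,1) = exp(-r*dt) * [p*3.299237 + (1-p)*0.096513] = 1.630610; exercise = 0.201446; V(1,1) = max -> 1.630610
  V(0,0) = exp(-r*dt) * [p*6.805230 + (1-p)*1.630610] = 4.104211; exercise = 3.230000; V(0,0) = max -> 4.104211
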